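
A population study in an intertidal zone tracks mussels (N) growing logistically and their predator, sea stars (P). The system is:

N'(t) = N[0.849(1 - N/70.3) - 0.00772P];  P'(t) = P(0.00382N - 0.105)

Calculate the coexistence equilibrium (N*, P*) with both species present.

N* ≈ 27.5, P* ≈ 67

From dP/dt = 0 with P > 0: 0.00382N* = 0.105, so N* = 27.5.
Substitute into dN/dt = 0: 0.849(1 - 27.5/70.3) = 0.00772P*.
The bracket is 0.609, giving P* = 0.517/0.00772 = 67.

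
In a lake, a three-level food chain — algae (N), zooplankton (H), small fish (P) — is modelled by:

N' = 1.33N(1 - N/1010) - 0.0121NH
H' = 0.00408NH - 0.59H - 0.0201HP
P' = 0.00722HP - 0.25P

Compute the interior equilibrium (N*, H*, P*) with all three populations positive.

N* ≈ 692, H* ≈ 34.6, P* ≈ 111

From dP/dt = 0: 0.00722H* = 0.25, so H* = 34.6.
From dN/dt = 0: 1.33(1 - N*/1010) = 0.0121·34.6, giving N* = 1010·(1 - 0.315) = 692.
From dH/dt = 0: 0.00408·692 - 0.59 = 0.0201P*, so P* = 2.23/0.0201 = 111.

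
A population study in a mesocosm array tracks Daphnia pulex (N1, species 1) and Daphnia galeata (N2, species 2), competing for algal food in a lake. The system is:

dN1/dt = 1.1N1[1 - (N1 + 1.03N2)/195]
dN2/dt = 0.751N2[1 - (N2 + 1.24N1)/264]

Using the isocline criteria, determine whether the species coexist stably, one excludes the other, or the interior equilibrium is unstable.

Compare the nullcline intercepts: K1/α12 = 195/1.03 = 189 < K2 = 264; K2/α21 = 264/1.24 = 213 > K1 = 195.
Since the inequalities point opposite ways, species 2 can invade but species 1 cannot.

species 2 excludes species 1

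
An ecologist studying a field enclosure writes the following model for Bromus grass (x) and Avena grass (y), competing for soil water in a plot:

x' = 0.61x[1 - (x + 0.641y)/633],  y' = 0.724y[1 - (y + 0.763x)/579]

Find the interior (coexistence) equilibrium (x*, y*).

x* ≈ 513, y* ≈ 188

Setting both brackets to zero gives the nullclines x + 0.641y = 633 and 0.763x + y = 579.
Substituting y = 579 - 0.763x into the first: x(1 - 0.641·0.763) = 633 - 0.641·579.
So x* = 262/0.511 = 513, and then y* = 579 - 0.763·513 = 188.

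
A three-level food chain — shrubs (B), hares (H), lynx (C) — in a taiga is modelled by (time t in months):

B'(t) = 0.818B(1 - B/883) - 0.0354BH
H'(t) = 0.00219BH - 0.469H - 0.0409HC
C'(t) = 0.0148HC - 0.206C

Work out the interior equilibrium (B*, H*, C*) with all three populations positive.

From dC/dt = 0: 0.0148H* = 0.206, so H* = 13.9.
From dB/dt = 0: 0.818(1 - B*/883) = 0.0354·13.9, giving B* = 883·(1 - 0.602) = 351.
From dH/dt = 0: 0.00219·351 - 0.469 = 0.0409C*, so C* = 0.3/0.0409 = 7.33.

B* ≈ 351, H* ≈ 13.9, C* ≈ 7.33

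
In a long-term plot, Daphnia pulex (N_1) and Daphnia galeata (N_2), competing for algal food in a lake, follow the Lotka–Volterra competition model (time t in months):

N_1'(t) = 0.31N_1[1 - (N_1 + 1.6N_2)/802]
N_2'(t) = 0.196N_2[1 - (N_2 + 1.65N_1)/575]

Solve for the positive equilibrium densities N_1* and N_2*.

N_1* ≈ 72, N_2* ≈ 456

Setting both brackets to zero gives the nullclines N_1 + 1.6N_2 = 802 and 1.65N_1 + N_2 = 575.
Substituting N_2 = 575 - 1.65N_1 into the first: N_1(1 - 1.6·1.65) = 802 - 1.6·575.
So N_1* = -118/-1.64 = 72, and then N_2* = 575 - 1.65·72 = 456.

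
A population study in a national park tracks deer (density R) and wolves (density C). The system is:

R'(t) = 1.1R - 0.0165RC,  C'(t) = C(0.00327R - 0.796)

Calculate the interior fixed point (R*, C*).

Set dC/dt = 0 with C > 0: 0.00327R - 0.796 = 0, so R* = 0.796/0.00327 = 243.
Set dR/dt = 0 with R > 0: 1.1 - 0.0165C = 0, so C* = 1.1/0.0165 = 66.7.

R* ≈ 243, C* ≈ 66.7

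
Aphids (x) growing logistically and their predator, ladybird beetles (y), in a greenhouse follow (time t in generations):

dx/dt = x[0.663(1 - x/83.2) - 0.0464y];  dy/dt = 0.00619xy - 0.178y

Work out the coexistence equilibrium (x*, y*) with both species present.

From dy/dt = 0 with y > 0: 0.00619x* = 0.178, so x* = 28.8.
Substitute into dx/dt = 0: 0.663(1 - 28.8/83.2) = 0.0464y*.
The bracket is 0.654, giving y* = 0.434/0.0464 = 9.35.

x* ≈ 28.8, y* ≈ 9.35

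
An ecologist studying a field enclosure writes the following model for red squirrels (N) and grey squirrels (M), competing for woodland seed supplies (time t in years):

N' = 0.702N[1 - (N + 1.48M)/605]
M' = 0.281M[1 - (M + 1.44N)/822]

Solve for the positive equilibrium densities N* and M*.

N* ≈ 541, M* ≈ 43.5

Setting both brackets to zero gives the nullclines N + 1.48M = 605 and 1.44N + M = 822.
Substituting M = 822 - 1.44N into the first: N(1 - 1.48·1.44) = 605 - 1.48·822.
So N* = -612/-1.13 = 541, and then M* = 822 - 1.44·541 = 43.5.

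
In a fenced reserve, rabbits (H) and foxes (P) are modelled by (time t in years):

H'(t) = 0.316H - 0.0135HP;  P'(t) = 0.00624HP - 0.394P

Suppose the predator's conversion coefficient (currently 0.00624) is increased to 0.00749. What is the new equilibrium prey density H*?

H* ≈ 52.6

At the interior fixed point, setting dP/dt = 0 with P > 0 fixes H* = (predator death rate)/(HP coefficient) — independent of the other coefficients.
With the change, H* = 0.394/0.00749 = 52.6; it falls from 63.1.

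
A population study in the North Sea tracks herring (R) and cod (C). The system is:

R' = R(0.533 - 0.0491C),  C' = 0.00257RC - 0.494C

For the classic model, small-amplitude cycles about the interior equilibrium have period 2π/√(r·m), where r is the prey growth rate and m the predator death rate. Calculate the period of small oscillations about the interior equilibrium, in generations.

T ≈ 12.2 generations

Here r = 0.533 and m = 0.494, so r·m = 0.263.
ω = √0.263 = 0.513 per generation, hence T = 2π/ω ≈ 12.2 generations.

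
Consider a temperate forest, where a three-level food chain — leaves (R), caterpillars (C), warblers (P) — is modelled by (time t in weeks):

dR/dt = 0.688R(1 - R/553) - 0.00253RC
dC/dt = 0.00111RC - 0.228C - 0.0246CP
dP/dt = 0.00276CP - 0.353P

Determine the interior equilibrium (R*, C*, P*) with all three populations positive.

R* ≈ 293, C* ≈ 128, P* ≈ 3.95

From dP/dt = 0: 0.00276C* = 0.353, so C* = 128.
From dR/dt = 0: 0.688(1 - R*/553) = 0.00253·128, giving R* = 553·(1 - 0.47) = 293.
From dC/dt = 0: 0.00111·293 - 0.228 = 0.0246P*, so P* = 0.0971/0.0246 = 3.95.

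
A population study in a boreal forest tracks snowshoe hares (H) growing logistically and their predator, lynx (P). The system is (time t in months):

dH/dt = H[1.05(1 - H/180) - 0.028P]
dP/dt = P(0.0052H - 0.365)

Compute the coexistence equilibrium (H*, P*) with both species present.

H* ≈ 70.2, P* ≈ 22.9

From dP/dt = 0 with P > 0: 0.0052H* = 0.365, so H* = 70.2.
Substitute into dH/dt = 0: 1.05(1 - 70.2/180) = 0.028P*.
The bracket is 0.61, giving P* = 0.641/0.028 = 22.9.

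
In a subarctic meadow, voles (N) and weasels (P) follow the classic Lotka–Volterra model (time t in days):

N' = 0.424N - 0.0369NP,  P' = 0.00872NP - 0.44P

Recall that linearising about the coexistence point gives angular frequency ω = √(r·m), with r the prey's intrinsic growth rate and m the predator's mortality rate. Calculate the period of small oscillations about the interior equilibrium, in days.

Here r = 0.424 and m = 0.44, so r·m = 0.187.
ω = √0.187 = 0.432 per day, hence T = 2π/ω ≈ 14.5 days.

T ≈ 14.5 days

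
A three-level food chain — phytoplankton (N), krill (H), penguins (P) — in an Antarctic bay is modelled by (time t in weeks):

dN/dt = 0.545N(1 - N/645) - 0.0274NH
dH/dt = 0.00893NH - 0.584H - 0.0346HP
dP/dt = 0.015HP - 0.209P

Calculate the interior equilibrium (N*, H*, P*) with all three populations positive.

N* ≈ 193, H* ≈ 13.9, P* ≈ 33

From dP/dt = 0: 0.015H* = 0.209, so H* = 13.9.
From dN/dt = 0: 0.545(1 - N*/645) = 0.0274·13.9, giving N* = 645·(1 - 0.701) = 193.
From dH/dt = 0: 0.00893·193 - 0.584 = 0.0346P*, so P* = 1.14/0.0346 = 33.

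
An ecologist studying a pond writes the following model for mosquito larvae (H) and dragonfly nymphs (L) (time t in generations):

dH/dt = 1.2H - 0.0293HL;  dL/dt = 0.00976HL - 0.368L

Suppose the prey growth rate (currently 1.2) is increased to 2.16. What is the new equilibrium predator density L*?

At the interior fixed point, setting dH/dt = 0 with H > 0 fixes L* = (prey growth rate)/(HL coefficient) — independent of the other coefficients.
With the change, L* = 2.16/0.0293 = 73.7; it rises from 41.

L* ≈ 73.7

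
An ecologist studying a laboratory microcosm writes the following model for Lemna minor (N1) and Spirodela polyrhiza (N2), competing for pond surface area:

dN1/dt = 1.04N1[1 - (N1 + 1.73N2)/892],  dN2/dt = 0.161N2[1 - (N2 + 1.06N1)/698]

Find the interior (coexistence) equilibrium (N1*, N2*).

Setting both brackets to zero gives the nullclines N1 + 1.73N2 = 892 and 1.06N1 + N2 = 698.
Substituting N2 = 698 - 1.06N1 into the first: N1(1 - 1.73·1.06) = 892 - 1.73·698.
So N1* = -316/-0.834 = 378, and then N2* = 698 - 1.06·378 = 297.

N1* ≈ 378, N2* ≈ 297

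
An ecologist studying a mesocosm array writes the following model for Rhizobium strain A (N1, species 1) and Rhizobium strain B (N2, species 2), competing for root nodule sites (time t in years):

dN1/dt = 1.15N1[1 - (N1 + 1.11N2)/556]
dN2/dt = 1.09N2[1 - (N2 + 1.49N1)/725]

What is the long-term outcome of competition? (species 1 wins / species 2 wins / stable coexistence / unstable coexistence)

Compare the nullcline intercepts: K1/α12 = 556/1.11 = 501 < K2 = 725; K2/α21 = 725/1.49 = 487 < K1 = 556.
Since both are reversed, neither can invade when rare; the interior point is a saddle.

unstable coexistence (outcome depends on initial conditions)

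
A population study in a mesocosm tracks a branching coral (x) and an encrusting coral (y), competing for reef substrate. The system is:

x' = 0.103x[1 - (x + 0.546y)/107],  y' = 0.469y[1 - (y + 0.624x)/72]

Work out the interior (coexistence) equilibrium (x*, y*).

x* ≈ 103, y* ≈ 7.94

Setting both brackets to zero gives the nullclines x + 0.546y = 107 and 0.624x + y = 72.
Substituting y = 72 - 0.624x into the first: x(1 - 0.546·0.624) = 107 - 0.546·72.
So x* = 67.7/0.659 = 103, and then y* = 72 - 0.624·103 = 7.94.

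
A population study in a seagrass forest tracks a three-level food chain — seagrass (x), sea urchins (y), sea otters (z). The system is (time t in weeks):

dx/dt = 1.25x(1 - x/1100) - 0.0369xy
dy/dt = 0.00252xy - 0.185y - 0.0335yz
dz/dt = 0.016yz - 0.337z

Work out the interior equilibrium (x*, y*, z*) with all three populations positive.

x* ≈ 416, y* ≈ 21.1, z* ≈ 25.8

From dz/dt = 0: 0.016y* = 0.337, so y* = 21.1.
From dx/dt = 0: 1.25(1 - x*/1100) = 0.0369·21.1, giving x* = 1100·(1 - 0.622) = 416.
From dy/dt = 0: 0.00252·416 - 0.185 = 0.0335z*, so z* = 0.863/0.0335 = 25.8.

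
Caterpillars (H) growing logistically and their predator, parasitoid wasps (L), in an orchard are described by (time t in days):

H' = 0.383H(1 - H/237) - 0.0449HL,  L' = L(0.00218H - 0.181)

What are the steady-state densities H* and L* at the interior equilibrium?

From dL/dt = 0 with L > 0: 0.00218H* = 0.181, so H* = 83.
Substitute into dH/dt = 0: 0.383(1 - 83/237) = 0.0449L*.
The bracket is 0.65, giving L* = 0.249/0.0449 = 5.54.

H* ≈ 83, L* ≈ 5.54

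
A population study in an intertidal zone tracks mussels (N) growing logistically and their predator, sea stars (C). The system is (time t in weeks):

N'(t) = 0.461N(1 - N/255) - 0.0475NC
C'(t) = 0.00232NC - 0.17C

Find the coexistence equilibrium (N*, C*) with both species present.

N* ≈ 73.3, C* ≈ 6.92

From dC/dt = 0 with C > 0: 0.00232N* = 0.17, so N* = 73.3.
Substitute into dN/dt = 0: 0.461(1 - 73.3/255) = 0.0475C*.
The bracket is 0.713, giving C* = 0.329/0.0475 = 6.92.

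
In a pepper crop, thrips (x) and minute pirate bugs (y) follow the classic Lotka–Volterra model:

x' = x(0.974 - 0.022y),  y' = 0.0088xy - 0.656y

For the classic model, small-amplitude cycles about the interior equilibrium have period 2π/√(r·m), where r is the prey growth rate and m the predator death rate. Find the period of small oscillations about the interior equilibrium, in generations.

T ≈ 7.86 generations

Here r = 0.974 and m = 0.656, so r·m = 0.639.
ω = √0.639 = 0.799 per generation, hence T = 2π/ω ≈ 7.86 generations.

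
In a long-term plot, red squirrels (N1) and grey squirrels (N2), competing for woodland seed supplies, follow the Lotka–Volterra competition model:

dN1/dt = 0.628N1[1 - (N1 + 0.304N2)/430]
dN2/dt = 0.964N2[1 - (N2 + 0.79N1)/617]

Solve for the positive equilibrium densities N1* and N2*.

N1* ≈ 319, N2* ≈ 365

Setting both brackets to zero gives the nullclines N1 + 0.304N2 = 430 and 0.79N1 + N2 = 617.
Substituting N2 = 617 - 0.79N1 into the first: N1(1 - 0.304·0.79) = 430 - 0.304·617.
So N1* = 242/0.76 = 319, and then N2* = 617 - 0.79·319 = 365.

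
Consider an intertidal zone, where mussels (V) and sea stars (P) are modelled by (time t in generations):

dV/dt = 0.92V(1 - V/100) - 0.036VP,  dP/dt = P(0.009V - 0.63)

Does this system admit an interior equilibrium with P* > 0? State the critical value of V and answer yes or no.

The predator equation gives dP/dt > 0 only when V > 0.63/0.009 = 70.
Without the predator, V → K = 100. Since 100 > 70, the predator can invade and persist.

Threshold V = 70; K > 70, so yes, the predator persists.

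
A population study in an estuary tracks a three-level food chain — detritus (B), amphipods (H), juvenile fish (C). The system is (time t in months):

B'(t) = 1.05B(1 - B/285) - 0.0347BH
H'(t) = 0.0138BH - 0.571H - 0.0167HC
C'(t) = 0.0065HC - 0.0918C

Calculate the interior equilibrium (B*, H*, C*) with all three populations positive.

From dC/dt = 0: 0.0065H* = 0.0918, so H* = 14.1.
From dB/dt = 0: 1.05(1 - B*/285) = 0.0347·14.1, giving B* = 285·(1 - 0.467) = 152.
From dH/dt = 0: 0.0138·152 - 0.571 = 0.0167C*, so C* = 1.53/0.0167 = 91.4.

B* ≈ 152, H* ≈ 14.1, C* ≈ 91.4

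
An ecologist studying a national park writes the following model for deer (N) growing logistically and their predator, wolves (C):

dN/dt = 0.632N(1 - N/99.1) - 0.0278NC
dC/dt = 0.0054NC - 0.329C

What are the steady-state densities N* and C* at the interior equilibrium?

From dC/dt = 0 with C > 0: 0.0054N* = 0.329, so N* = 60.9.
Substitute into dN/dt = 0: 0.632(1 - 60.9/99.1) = 0.0278C*.
The bracket is 0.385, giving C* = 0.243/0.0278 = 8.76.

N* ≈ 60.9, C* ≈ 8.76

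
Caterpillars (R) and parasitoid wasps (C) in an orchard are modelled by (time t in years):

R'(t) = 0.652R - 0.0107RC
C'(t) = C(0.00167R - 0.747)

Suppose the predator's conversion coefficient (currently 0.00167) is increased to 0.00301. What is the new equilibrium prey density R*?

At the interior fixed point, setting dC/dt = 0 with C > 0 fixes R* = (predator death rate)/(RC coefficient) — independent of the other coefficients.
With the change, R* = 0.747/0.00301 = 248; it falls from 447.

R* ≈ 248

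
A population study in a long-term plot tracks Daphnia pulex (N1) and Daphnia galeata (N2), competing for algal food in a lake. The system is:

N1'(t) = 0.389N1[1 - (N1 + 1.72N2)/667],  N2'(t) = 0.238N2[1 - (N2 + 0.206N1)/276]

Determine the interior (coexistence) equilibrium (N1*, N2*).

N1* ≈ 298, N2* ≈ 215

Setting both brackets to zero gives the nullclines N1 + 1.72N2 = 667 and 0.206N1 + N2 = 276.
Substituting N2 = 276 - 0.206N1 into the first: N1(1 - 1.72·0.206) = 667 - 1.72·276.
So N1* = 192/0.646 = 298, and then N2* = 276 - 0.206·298 = 215.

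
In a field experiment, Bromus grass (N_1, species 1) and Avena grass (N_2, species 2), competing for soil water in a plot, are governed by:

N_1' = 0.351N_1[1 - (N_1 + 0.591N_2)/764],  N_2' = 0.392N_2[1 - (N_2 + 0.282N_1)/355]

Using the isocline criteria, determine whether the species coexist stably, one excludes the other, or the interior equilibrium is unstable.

Compare the nullcline intercepts: K1/α12 = 764/0.591 = 1290 > K2 = 355; K2/α21 = 355/0.282 = 1260 > K1 = 764.
Since both inequalities hold, each species can invade when rare, so the interior equilibrium is stable.

stable coexistence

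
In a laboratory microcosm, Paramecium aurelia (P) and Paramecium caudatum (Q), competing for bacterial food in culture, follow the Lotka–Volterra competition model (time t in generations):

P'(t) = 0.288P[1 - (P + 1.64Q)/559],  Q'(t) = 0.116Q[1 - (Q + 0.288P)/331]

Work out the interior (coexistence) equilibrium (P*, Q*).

P* ≈ 30.6, Q* ≈ 322

Setting both brackets to zero gives the nullclines P + 1.64Q = 559 and 0.288P + Q = 331.
Substituting Q = 331 - 0.288P into the first: P(1 - 1.64·0.288) = 559 - 1.64·331.
So P* = 16.2/0.528 = 30.6, and then Q* = 331 - 0.288·30.6 = 322.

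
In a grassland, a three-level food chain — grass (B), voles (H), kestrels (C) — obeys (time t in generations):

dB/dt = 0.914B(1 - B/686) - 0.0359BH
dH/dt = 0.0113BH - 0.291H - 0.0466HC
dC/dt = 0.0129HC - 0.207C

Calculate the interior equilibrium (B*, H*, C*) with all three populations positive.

From dC/dt = 0: 0.0129H* = 0.207, so H* = 16.
From dB/dt = 0: 0.914(1 - B*/686) = 0.0359·16, giving B* = 686·(1 - 0.63) = 254.
From dH/dt = 0: 0.0113·254 - 0.291 = 0.0466C*, so C* = 2.58/0.0466 = 55.3.

B* ≈ 254, H* ≈ 16, C* ≈ 55.3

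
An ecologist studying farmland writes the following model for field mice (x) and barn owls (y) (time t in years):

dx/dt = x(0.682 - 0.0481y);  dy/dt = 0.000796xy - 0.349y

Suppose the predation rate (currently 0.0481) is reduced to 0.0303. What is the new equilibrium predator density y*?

y* ≈ 22.5

At the interior fixed point, setting dx/dt = 0 with x > 0 fixes y* = (prey growth rate)/(xy coefficient) — independent of the other coefficients.
With the change, y* = 0.682/0.0303 = 22.5; it rises from 14.2.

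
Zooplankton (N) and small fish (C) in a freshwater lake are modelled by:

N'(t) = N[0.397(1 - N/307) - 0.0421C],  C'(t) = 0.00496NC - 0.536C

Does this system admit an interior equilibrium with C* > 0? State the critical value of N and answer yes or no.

Threshold N = 108; K > 108, so yes, the predator persists.

The predator equation gives dC/dt > 0 only when N > 0.536/0.00496 = 108.
Without the predator, N → K = 307. Since 307 > 108, the predator can invade and persist.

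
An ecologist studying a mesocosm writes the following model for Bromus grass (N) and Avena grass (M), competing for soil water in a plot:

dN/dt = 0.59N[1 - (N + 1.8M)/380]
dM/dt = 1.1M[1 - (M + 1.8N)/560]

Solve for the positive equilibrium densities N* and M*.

Setting both brackets to zero gives the nullclines N + 1.8M = 380 and 1.8N + M = 560.
Substituting M = 560 - 1.8N into the first: N(1 - 1.8·1.8) = 380 - 1.8·560.
So N* = -628/-2.24 = 280, and then M* = 560 - 1.8·280 = 55.4.

N* ≈ 280, M* ≈ 55.4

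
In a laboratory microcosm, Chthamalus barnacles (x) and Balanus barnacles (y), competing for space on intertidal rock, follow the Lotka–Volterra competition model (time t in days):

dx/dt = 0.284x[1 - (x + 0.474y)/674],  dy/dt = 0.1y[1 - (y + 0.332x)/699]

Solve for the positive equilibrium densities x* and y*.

x* ≈ 407, y* ≈ 564

Setting both brackets to zero gives the nullclines x + 0.474y = 674 and 0.332x + y = 699.
Substituting y = 699 - 0.332x into the first: x(1 - 0.474·0.332) = 674 - 0.474·699.
So x* = 343/0.843 = 407, and then y* = 699 - 0.332·407 = 564.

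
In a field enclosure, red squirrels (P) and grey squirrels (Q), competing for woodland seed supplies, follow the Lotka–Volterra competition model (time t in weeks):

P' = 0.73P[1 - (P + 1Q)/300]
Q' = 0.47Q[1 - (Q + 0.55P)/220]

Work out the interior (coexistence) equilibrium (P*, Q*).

P* ≈ 178, Q* ≈ 122

Setting both brackets to zero gives the nullclines P + 1Q = 300 and 0.55P + Q = 220.
Substituting Q = 220 - 0.55P into the first: P(1 - 1·0.55) = 300 - 1·220.
So P* = 80/0.45 = 178, and then Q* = 220 - 0.55·178 = 122.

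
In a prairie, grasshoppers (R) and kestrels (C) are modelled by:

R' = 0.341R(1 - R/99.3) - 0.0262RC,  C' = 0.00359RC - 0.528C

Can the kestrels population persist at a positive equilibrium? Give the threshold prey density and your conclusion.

The predator equation gives dC/dt > 0 only when R > 0.528/0.00359 = 147.
Without the predator, R → K = 99.3. Since 99.3 < 147, the predator cannot invade.

Threshold R = 147; K < 147, so no, the predator goes extinct.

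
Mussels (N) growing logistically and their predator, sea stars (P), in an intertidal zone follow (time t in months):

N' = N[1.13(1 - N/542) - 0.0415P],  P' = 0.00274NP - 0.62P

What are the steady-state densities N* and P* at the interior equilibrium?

N* ≈ 226, P* ≈ 15.9

From dP/dt = 0 with P > 0: 0.00274N* = 0.62, so N* = 226.
Substitute into dN/dt = 0: 1.13(1 - 226/542) = 0.0415P*.
The bracket is 0.583, giving P* = 0.658/0.0415 = 15.9.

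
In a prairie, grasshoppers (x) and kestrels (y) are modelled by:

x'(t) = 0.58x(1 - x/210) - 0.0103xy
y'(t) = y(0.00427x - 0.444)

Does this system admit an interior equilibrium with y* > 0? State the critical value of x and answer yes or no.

The predator equation gives dy/dt > 0 only when x > 0.444/0.00427 = 104.
Without the predator, x → K = 210. Since 210 > 104, the predator can invade and persist.

Threshold x = 104; K > 104, so yes, the predator persists.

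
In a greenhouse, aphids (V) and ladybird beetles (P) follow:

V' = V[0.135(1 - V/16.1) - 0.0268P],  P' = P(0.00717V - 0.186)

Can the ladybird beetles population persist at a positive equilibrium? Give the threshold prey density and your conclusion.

Threshold V = 25.9; K < 25.9, so no, the predator goes extinct.

The predator equation gives dP/dt > 0 only when V > 0.186/0.00717 = 25.9.
Without the predator, V → K = 16.1. Since 16.1 < 25.9, the predator cannot invade.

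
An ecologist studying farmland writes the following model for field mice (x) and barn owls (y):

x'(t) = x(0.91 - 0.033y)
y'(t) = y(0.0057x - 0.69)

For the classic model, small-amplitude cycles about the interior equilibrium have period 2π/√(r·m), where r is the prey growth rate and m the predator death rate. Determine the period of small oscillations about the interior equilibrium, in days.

T ≈ 7.93 days

Here r = 0.91 and m = 0.69, so r·m = 0.628.
ω = √0.628 = 0.792 per day, hence T = 2π/ω ≈ 7.93 days.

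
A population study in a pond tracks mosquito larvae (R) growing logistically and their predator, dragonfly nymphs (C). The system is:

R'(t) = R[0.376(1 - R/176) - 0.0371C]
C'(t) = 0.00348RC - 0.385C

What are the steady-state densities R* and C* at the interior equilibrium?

From dC/dt = 0 with C > 0: 0.00348R* = 0.385, so R* = 111.
Substitute into dR/dt = 0: 0.376(1 - 111/176) = 0.0371C*.
The bracket is 0.371, giving C* = 0.14/0.0371 = 3.76.

R* ≈ 111, C* ≈ 3.76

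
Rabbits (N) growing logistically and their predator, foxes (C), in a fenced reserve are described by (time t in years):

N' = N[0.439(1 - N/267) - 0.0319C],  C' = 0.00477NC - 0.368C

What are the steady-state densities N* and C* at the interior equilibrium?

N* ≈ 77.1, C* ≈ 9.79

From dC/dt = 0 with C > 0: 0.00477N* = 0.368, so N* = 77.1.
Substitute into dN/dt = 0: 0.439(1 - 77.1/267) = 0.0319C*.
The bracket is 0.711, giving C* = 0.312/0.0319 = 9.79.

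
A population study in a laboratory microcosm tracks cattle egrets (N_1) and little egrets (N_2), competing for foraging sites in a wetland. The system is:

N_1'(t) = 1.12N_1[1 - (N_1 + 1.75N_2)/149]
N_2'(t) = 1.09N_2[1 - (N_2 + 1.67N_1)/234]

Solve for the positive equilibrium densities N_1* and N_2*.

N_1* ≈ 136, N_2* ≈ 7.71

Setting both brackets to zero gives the nullclines N_1 + 1.75N_2 = 149 and 1.67N_1 + N_2 = 234.
Substituting N_2 = 234 - 1.67N_1 into the first: N_1(1 - 1.75·1.67) = 149 - 1.75·234.
So N_1* = -260/-1.92 = 136, and then N_2* = 234 - 1.67·136 = 7.71.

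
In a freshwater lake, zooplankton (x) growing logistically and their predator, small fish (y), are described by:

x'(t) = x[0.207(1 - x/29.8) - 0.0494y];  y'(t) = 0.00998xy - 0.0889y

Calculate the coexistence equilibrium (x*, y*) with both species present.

x* ≈ 8.91, y* ≈ 2.94

From dy/dt = 0 with y > 0: 0.00998x* = 0.0889, so x* = 8.91.
Substitute into dx/dt = 0: 0.207(1 - 8.91/29.8) = 0.0494y*.
The bracket is 0.701, giving y* = 0.145/0.0494 = 2.94.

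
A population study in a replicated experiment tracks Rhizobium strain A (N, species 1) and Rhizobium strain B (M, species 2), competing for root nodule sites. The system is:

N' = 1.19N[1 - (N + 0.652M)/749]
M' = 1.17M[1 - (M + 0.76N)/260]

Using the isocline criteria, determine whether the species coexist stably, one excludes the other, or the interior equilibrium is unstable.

Compare the nullcline intercepts: K1/α12 = 749/0.652 = 1150 > K2 = 260; K2/α21 = 260/0.76 = 342 < K1 = 749.
Since the inequalities point opposite ways, species 1 can invade but species 2 cannot.

species 1 excludes species 2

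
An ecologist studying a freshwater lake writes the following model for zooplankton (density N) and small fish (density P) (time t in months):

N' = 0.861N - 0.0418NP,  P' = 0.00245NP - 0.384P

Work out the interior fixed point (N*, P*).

N* ≈ 157, P* ≈ 20.6

Set dP/dt = 0 with P > 0: 0.00245N - 0.384 = 0, so N* = 0.384/0.00245 = 157.
Set dN/dt = 0 with N > 0: 0.861 - 0.0418P = 0, so P* = 0.861/0.0418 = 20.6.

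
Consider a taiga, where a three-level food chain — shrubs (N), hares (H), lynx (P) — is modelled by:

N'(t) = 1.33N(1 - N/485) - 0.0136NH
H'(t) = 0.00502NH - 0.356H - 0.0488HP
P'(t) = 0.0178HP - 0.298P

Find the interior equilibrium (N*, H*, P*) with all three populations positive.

N* ≈ 402, H* ≈ 16.7, P* ≈ 34.1

From dP/dt = 0: 0.0178H* = 0.298, so H* = 16.7.
From dN/dt = 0: 1.33(1 - N*/485) = 0.0136·16.7, giving N* = 485·(1 - 0.171) = 402.
From dH/dt = 0: 0.00502·402 - 0.356 = 0.0488P*, so P* = 1.66/0.0488 = 34.1.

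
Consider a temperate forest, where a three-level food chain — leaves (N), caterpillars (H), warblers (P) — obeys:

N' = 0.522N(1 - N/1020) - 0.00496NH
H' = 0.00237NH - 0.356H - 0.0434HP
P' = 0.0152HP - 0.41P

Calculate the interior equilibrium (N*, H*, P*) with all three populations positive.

From dP/dt = 0: 0.0152H* = 0.41, so H* = 27.
From dN/dt = 0: 0.522(1 - N*/1020) = 0.00496·27, giving N* = 1020·(1 - 0.256) = 759.
From dH/dt = 0: 0.00237·759 - 0.356 = 0.0434P*, so P* = 1.44/0.0434 = 33.2.

N* ≈ 759, H* ≈ 27, P* ≈ 33.2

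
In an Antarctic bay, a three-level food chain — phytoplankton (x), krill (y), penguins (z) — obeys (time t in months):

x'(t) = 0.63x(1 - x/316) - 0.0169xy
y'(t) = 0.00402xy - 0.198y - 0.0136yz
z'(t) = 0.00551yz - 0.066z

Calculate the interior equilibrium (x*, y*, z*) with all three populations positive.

From dz/dt = 0: 0.00551y* = 0.066, so y* = 12.
From dx/dt = 0: 0.63(1 - x*/316) = 0.0169·12, giving x* = 316·(1 - 0.321) = 214.
From dy/dt = 0: 0.00402·214 - 0.198 = 0.0136z*, so z* = 0.664/0.0136 = 48.8.

x* ≈ 214, y* ≈ 12, z* ≈ 48.8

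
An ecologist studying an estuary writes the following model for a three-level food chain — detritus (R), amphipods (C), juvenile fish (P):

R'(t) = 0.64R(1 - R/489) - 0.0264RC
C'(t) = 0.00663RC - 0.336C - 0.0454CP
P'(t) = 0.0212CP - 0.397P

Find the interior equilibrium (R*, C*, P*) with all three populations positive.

R* ≈ 111, C* ≈ 18.7, P* ≈ 8.85

From dP/dt = 0: 0.0212C* = 0.397, so C* = 18.7.
From dR/dt = 0: 0.64(1 - R*/489) = 0.0264·18.7, giving R* = 489·(1 - 0.772) = 111.
From dC/dt = 0: 0.00663·111 - 0.336 = 0.0454P*, so P* = 0.402/0.0454 = 8.85.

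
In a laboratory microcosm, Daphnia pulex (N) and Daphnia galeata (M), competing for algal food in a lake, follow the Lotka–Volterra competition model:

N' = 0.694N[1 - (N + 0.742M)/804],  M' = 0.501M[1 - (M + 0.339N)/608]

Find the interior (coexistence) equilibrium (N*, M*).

Setting both brackets to zero gives the nullclines N + 0.742M = 804 and 0.339N + M = 608.
Substituting M = 608 - 0.339N into the first: N(1 - 0.742·0.339) = 804 - 0.742·608.
So N* = 353/0.748 = 471, and then M* = 608 - 0.339·471 = 448.

N* ≈ 471, M* ≈ 448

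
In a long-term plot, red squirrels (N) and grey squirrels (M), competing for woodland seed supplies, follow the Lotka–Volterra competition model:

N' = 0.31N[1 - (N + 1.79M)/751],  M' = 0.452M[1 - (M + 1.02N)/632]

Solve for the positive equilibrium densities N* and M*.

Setting both brackets to zero gives the nullclines N + 1.79M = 751 and 1.02N + M = 632.
Substituting M = 632 - 1.02N into the first: N(1 - 1.79·1.02) = 751 - 1.79·632.
So N* = -380/-0.826 = 460, and then M* = 632 - 1.02·460 = 162.

N* ≈ 460, M* ≈ 162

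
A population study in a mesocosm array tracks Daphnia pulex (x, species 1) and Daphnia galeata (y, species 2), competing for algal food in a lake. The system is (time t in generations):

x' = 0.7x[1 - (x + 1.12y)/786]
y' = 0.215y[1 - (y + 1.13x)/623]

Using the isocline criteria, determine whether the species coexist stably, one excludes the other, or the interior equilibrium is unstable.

Compare the nullcline intercepts: K1/α12 = 786/1.12 = 702 > K2 = 623; K2/α21 = 623/1.13 = 551 < K1 = 786.
Since the inequalities point opposite ways, species 1 can invade but species 2 cannot.

species 1 excludes species 2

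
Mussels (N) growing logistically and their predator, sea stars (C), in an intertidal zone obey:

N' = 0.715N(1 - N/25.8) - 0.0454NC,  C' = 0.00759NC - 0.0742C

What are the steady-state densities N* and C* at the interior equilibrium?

N* ≈ 9.78, C* ≈ 9.78

From dC/dt = 0 with C > 0: 0.00759N* = 0.0742, so N* = 9.78.
Substitute into dN/dt = 0: 0.715(1 - 9.78/25.8) = 0.0454C*.
The bracket is 0.621, giving C* = 0.444/0.0454 = 9.78.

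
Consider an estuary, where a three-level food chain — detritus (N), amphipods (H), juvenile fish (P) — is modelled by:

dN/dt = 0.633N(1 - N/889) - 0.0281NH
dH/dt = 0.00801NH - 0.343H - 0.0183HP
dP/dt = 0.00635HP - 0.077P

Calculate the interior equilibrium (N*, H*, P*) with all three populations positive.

From dP/dt = 0: 0.00635H* = 0.077, so H* = 12.1.
From dN/dt = 0: 0.633(1 - N*/889) = 0.0281·12.1, giving N* = 889·(1 - 0.538) = 410.
From dH/dt = 0: 0.00801·410 - 0.343 = 0.0183P*, so P* = 2.94/0.0183 = 161.

N* ≈ 410, H* ≈ 12.1, P* ≈ 161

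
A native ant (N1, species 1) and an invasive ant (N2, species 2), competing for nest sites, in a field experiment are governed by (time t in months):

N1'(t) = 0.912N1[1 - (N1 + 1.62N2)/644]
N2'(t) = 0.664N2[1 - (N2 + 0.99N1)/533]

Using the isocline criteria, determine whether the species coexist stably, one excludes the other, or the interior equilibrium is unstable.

unstable coexistence (outcome depends on initial conditions)

Compare the nullcline intercepts: K1/α12 = 644/1.62 = 398 < K2 = 533; K2/α21 = 533/0.99 = 538 < K1 = 644.
Since both are reversed, neither can invade when rare; the interior point is a saddle.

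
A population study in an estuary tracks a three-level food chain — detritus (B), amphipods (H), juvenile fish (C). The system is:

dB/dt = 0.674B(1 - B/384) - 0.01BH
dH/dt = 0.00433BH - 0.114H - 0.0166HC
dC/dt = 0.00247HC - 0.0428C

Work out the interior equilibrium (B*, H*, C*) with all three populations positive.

From dC/dt = 0: 0.00247H* = 0.0428, so H* = 17.3.
From dB/dt = 0: 0.674(1 - B*/384) = 0.01·17.3, giving B* = 384·(1 - 0.257) = 285.
From dH/dt = 0: 0.00433·285 - 0.114 = 0.0166C*, so C* = 1.12/0.0166 = 67.5.

B* ≈ 285, H* ≈ 17.3, C* ≈ 67.5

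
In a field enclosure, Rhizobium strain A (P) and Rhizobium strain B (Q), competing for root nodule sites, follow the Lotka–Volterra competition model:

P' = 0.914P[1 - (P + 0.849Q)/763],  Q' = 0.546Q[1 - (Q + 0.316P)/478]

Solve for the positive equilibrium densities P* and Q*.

P* ≈ 488, Q* ≈ 324

Setting both brackets to zero gives the nullclines P + 0.849Q = 763 and 0.316P + Q = 478.
Substituting Q = 478 - 0.316P into the first: P(1 - 0.849·0.316) = 763 - 0.849·478.
So P* = 357/0.732 = 488, and then Q* = 478 - 0.316·488 = 324.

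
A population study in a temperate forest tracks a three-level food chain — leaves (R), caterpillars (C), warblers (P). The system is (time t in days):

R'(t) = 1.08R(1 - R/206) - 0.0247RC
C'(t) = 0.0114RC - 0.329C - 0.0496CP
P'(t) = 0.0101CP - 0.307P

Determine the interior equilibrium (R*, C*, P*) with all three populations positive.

R* ≈ 62.8, C* ≈ 30.4, P* ≈ 7.8

From dP/dt = 0: 0.0101C* = 0.307, so C* = 30.4.
From dR/dt = 0: 1.08(1 - R*/206) = 0.0247·30.4, giving R* = 206·(1 - 0.695) = 62.8.
From dC/dt = 0: 0.0114·62.8 - 0.329 = 0.0496P*, so P* = 0.387/0.0496 = 7.8.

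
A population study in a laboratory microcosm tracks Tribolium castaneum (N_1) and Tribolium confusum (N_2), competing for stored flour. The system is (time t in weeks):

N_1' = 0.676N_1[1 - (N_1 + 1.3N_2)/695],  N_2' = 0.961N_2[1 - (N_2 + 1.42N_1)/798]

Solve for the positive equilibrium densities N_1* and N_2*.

N_1* ≈ 405, N_2* ≈ 223

Setting both brackets to zero gives the nullclines N_1 + 1.3N_2 = 695 and 1.42N_1 + N_2 = 798.
Substituting N_2 = 798 - 1.42N_1 into the first: N_1(1 - 1.3·1.42) = 695 - 1.3·798.
So N_1* = -342/-0.846 = 405, and then N_2* = 798 - 1.42·405 = 223.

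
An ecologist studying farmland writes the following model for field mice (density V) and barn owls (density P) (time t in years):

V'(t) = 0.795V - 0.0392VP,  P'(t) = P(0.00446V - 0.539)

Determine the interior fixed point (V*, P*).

Set dP/dt = 0 with P > 0: 0.00446V - 0.539 = 0, so V* = 0.539/0.00446 = 121.
Set dV/dt = 0 with V > 0: 0.795 - 0.0392P = 0, so P* = 0.795/0.0392 = 20.3.

V* ≈ 121, P* ≈ 20.3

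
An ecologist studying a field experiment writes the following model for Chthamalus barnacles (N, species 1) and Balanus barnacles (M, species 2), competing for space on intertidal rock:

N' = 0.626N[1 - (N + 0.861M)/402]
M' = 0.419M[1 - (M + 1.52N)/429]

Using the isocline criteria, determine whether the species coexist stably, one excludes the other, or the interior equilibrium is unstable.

Compare the nullcline intercepts: K1/α12 = 402/0.861 = 467 > K2 = 429; K2/α21 = 429/1.52 = 282 < K1 = 402.
Since the inequalities point opposite ways, species 1 can invade but species 2 cannot.

species 1 excludes species 2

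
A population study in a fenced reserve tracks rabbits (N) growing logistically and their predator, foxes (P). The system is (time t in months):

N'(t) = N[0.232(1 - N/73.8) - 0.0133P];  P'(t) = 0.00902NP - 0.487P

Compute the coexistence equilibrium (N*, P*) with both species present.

N* ≈ 54, P* ≈ 4.68

From dP/dt = 0 with P > 0: 0.00902N* = 0.487, so N* = 54.
Substitute into dN/dt = 0: 0.232(1 - 54/73.8) = 0.0133P*.
The bracket is 0.268, giving P* = 0.0623/0.0133 = 4.68.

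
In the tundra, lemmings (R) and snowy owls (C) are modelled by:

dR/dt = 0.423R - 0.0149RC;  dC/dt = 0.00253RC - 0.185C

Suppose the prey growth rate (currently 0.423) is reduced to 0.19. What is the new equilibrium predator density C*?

C* ≈ 12.8

At the interior fixed point, setting dR/dt = 0 with R > 0 fixes C* = (prey growth rate)/(RC coefficient) — independent of the other coefficients.
With the change, C* = 0.19/0.0149 = 12.8; it falls from 28.4.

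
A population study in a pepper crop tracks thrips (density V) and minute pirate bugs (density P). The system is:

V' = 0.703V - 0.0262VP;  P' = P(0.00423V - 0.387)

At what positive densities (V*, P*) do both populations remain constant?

Set dP/dt = 0 with P > 0: 0.00423V - 0.387 = 0, so V* = 0.387/0.00423 = 91.5.
Set dV/dt = 0 with V > 0: 0.703 - 0.0262P = 0, so P* = 0.703/0.0262 = 26.8.

V* ≈ 91.5, P* ≈ 26.8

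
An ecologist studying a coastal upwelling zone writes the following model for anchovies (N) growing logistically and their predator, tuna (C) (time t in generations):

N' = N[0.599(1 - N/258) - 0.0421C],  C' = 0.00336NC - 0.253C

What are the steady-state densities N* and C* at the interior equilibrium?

From dC/dt = 0 with C > 0: 0.00336N* = 0.253, so N* = 75.3.
Substitute into dN/dt = 0: 0.599(1 - 75.3/258) = 0.0421C*.
The bracket is 0.708, giving C* = 0.424/0.0421 = 10.1.

N* ≈ 75.3, C* ≈ 10.1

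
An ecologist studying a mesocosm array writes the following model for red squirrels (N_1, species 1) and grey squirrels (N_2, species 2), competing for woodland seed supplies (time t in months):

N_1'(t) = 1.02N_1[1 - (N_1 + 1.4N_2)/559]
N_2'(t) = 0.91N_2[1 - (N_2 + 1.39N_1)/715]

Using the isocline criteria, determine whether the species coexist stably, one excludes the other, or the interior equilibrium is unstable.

Compare the nullcline intercepts: K1/α12 = 559/1.4 = 399 < K2 = 715; K2/α21 = 715/1.39 = 514 < K1 = 559.
Since both are reversed, neither can invade when rare; the interior point is a saddle.

unstable coexistence (outcome depends on initial conditions)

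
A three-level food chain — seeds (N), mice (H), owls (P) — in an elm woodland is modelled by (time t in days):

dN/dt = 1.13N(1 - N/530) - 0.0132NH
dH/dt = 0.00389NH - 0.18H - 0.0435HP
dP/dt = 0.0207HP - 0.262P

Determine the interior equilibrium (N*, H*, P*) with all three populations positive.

N* ≈ 452, H* ≈ 12.7, P* ≈ 36.2

From dP/dt = 0: 0.0207H* = 0.262, so H* = 12.7.
From dN/dt = 0: 1.13(1 - N*/530) = 0.0132·12.7, giving N* = 530·(1 - 0.148) = 452.
From dH/dt = 0: 0.00389·452 - 0.18 = 0.0435P*, so P* = 1.58/0.0435 = 36.2.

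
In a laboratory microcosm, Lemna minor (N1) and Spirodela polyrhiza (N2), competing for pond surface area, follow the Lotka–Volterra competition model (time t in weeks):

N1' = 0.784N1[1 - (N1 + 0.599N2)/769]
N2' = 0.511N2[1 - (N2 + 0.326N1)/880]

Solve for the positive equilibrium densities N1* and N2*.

Setting both brackets to zero gives the nullclines N1 + 0.599N2 = 769 and 0.326N1 + N2 = 880.
Substituting N2 = 880 - 0.326N1 into the first: N1(1 - 0.599·0.326) = 769 - 0.599·880.
So N1* = 242/0.805 = 301, and then N2* = 880 - 0.326·301 = 782.

N1* ≈ 301, N2* ≈ 782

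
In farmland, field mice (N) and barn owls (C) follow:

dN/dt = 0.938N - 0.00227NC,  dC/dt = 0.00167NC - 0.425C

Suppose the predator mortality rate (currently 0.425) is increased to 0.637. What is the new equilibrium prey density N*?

N* ≈ 381

At the interior fixed point, setting dC/dt = 0 with C > 0 fixes N* = (predator death rate)/(NC coefficient) — independent of the other coefficients.
With the change, N* = 0.637/0.00167 = 381; it rises from 254.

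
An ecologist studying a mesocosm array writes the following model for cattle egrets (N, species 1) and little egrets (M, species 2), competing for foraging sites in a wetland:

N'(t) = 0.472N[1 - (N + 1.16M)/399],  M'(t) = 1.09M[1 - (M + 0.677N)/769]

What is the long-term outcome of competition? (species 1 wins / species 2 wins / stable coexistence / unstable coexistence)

species 2 excludes species 1

Compare the nullcline intercepts: K1/α12 = 399/1.16 = 344 < K2 = 769; K2/α21 = 769/0.677 = 1140 > K1 = 399.
Since the inequalities point opposite ways, species 2 can invade but species 1 cannot.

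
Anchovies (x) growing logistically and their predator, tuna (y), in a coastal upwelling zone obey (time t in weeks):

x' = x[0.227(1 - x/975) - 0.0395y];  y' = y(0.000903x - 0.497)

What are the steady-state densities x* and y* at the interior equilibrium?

From dy/dt = 0 with y > 0: 0.000903x* = 0.497, so x* = 550.
Substitute into dx/dt = 0: 0.227(1 - 550/975) = 0.0395y*.
The bracket is 0.435, giving y* = 0.0989/0.0395 = 2.5.

x* ≈ 550, y* ≈ 2.5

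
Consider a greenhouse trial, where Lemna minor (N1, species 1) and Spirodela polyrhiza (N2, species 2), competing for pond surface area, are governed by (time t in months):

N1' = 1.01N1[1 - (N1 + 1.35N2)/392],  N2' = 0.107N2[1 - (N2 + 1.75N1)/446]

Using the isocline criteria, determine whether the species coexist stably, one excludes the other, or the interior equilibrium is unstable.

Compare the nullcline intercepts: K1/α12 = 392/1.35 = 290 < K2 = 446; K2/α21 = 446/1.75 = 255 < K1 = 392.
Since both are reversed, neither can invade when rare; the interior point is a saddle.

unstable coexistence (outcome depends on initial conditions)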